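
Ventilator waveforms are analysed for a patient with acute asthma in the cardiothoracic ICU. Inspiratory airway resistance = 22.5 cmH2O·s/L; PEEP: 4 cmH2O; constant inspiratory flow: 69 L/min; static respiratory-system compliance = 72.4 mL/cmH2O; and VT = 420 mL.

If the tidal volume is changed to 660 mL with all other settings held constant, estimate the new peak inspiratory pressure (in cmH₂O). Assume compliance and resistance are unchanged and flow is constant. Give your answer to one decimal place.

39.0

Flow: 69 L/min ÷ 60 = 1.15 L/s.
PIP = Vt/C + R·V̇ + PEEP (constant-flow equation of motion).
Only the elastic term changes: ΔPIP = ΔVt / C = (660 − 420) / 72.4 = 3.315 cmH2O.
Original PIP = 420/72.4 + 22.5×1.15 + 4 = 35.676 cmH2O; new PIP = 35.676 + (3.315) = 38.991 cmH2O.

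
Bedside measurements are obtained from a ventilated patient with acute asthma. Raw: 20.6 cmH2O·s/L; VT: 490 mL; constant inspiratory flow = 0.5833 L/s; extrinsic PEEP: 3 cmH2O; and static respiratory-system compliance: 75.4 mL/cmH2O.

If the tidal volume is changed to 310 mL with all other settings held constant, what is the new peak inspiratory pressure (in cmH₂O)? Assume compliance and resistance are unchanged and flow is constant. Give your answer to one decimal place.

PIP = Vt/C + R·V̇ + PEEP (constant-flow equation of motion).
Only the elastic term changes: ΔPIP = ΔVt / C = (310 − 490) / 75.4 = -2.387 cmH2O.
Original PIP = 490/75.4 + 20.6×0.5833 + 3 = 21.515 cmH2O; new PIP = 21.515 + (-2.387) = 19.128 cmH2O.

19.1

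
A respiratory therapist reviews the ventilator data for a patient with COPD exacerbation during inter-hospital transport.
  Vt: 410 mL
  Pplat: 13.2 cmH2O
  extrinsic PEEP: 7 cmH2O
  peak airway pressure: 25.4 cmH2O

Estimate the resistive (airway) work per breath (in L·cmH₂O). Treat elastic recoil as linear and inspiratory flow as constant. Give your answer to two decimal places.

5.00

With constant inspiratory flow the resistive pressure is constant at PIP − Pplat = 25.4 − 13.2 = 12.2 cmH2O, so resistive work = 12.2 × 0.410 = 5.002 L·cmH2O.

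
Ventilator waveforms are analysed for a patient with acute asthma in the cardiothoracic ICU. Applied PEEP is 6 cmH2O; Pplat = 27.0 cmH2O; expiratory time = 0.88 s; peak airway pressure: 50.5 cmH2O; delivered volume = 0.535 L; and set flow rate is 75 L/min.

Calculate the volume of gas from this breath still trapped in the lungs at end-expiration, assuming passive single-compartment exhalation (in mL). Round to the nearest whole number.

Flow: 75 L/min ÷ 60 = 1.25 L/s.
R = (PIP − Pplat)/V̇ = (50.5 − 27.0) / 1.25 = 23.5/1.25 = 18.8 cmH2O·s/L.
C = Vt/(Pplat − PEEP) = 535.0 / (27.0 − 6) = 535.0/21.0 = 25.476 mL/cmH2O.
τ = R × C = 18.8 × 0.02548 L/cmH2O = 0.479 s.
Fraction remaining = e^(−Te/τ) = e^(−0.88/0.479) = 0.1593.
Trapped volume = 535.0 × 0.1593 = 85.226 mL.

85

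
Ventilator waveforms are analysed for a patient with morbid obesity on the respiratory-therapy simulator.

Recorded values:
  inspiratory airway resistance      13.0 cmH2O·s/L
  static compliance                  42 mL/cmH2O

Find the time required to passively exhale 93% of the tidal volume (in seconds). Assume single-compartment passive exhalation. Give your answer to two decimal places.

τ = R × C = 13.0 × 42 mL/cmH2O = 13.0 × 0.042 L/cmH2O = 0.546 s.
Exhaled fraction f = 1 − e^(−t/τ) → t = −τ·ln(1 − f) = −0.546·ln(0.07) = 1.452 s.

1.45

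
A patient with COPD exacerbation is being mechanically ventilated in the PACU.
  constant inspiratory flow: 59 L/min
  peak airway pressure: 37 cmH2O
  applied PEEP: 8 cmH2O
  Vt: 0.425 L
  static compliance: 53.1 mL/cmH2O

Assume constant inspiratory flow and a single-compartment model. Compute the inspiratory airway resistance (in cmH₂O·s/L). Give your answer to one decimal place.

21.4

Flow: 59 L/min ÷ 60 = 0.9833 L/s.
Equation of motion (constant flow): PIP = Vt/C + R·V̇ + PEEP.
R·V̇ = PIP − Vt/C − PEEP = 37 − 425/53.1 − 8 = 37 − 8.004 − 8 = 20.996 cmH2O.
R = 20.996 / 0.9833 = 21.353 cmH2O·s/L.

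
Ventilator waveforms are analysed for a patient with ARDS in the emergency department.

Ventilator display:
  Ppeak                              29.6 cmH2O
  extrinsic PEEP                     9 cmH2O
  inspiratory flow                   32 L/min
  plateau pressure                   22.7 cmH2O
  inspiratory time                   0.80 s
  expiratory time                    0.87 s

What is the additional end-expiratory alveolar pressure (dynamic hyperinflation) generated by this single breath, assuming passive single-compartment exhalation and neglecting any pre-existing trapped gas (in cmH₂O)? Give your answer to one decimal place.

Flow: 32 L/min ÷ 60 = 0.5333 L/s.
Vt = flow × Ti = 0.5333 L/s × 0.80 s × 1000 mL/L = 426.64 mL.
R = (PIP − Pplat)/V̇ = (29.6 − 22.7) / 0.5333 = 6.9/0.5333 = 12.938 cmH2O·s/L.
C = Vt/(Pplat − PEEP) = 426.64 / (22.7 − 9) = 426.64/13.7 = 31.142 mL/cmH2O.
τ = R × C = 12.938 × 0.03114 L/cmH2O = 0.4029 s.
Fraction remaining = e^(−Te/τ) = e^(−0.87/0.4029) = 0.1154; trapped volume = 426.64 × 0.1154 = 49.234 mL.
Additional alveolar pressure from trapping ≈ V_trapped / C = 49.234 / 31.142 = 1.581 cmH2O.

1.6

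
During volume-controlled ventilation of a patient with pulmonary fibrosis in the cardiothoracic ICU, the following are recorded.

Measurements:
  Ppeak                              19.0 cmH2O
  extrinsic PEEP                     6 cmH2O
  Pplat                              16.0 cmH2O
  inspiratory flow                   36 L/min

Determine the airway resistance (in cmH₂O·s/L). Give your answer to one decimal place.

Flow: 36 L/min ÷ 60 = 0.6 L/s.
Raw = (PIP − Pplat) / flow = (19.0 − 16.0) / 0.6 = 3.0 / 0.6 = 5.0 cmH2O·s/L.

5.0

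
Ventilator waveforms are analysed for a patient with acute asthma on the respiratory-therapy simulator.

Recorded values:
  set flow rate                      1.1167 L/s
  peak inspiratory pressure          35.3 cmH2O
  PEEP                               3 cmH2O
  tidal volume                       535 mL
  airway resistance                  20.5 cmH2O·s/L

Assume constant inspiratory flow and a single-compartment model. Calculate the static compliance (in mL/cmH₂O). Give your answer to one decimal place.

Equation of motion (constant flow): PIP = Vt/C + R·V̇ + PEEP.
Vt/C = PIP − R·V̇ − PEEP = 35.3 − 20.5×1.1167 − 3 = 35.3 − 22.892 − 3 = 9.408 cmH2O.
C = Vt / 9.408 = 535 / 9.408 = 56.866 mL/cmH2O.

56.9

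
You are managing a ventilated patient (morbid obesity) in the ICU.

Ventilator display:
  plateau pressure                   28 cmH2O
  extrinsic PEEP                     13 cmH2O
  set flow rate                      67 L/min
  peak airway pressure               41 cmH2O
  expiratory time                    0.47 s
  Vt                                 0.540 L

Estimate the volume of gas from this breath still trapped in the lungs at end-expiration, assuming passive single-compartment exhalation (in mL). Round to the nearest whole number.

Flow: 67 L/min ÷ 60 = 1.1167 L/s.
R = (PIP − Pplat)/V̇ = (41 − 28) / 1.1167 = 13.0/1.1167 = 11.641 cmH2O·s/L.
C = Vt/(Pplat − PEEP) = 540.0 / (28 − 13) = 540.0/15.0 = 36.0 mL/cmH2O.
τ = R × C = 11.641 × 0.036 L/cmH2O = 0.4191 s.
Fraction remaining = e^(−Te/τ) = e^(−0.47/0.4191) = 0.3258.
Trapped volume = 540.0 × 0.3258 = 175.93 mL.

176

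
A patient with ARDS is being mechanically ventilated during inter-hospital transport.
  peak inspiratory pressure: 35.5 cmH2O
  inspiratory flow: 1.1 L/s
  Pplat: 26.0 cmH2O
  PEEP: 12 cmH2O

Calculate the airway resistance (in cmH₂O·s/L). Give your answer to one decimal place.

8.6

Raw = (PIP − Pplat) / flow = (35.5 − 26.0) / 1.1 = 9.5 / 1.1 = 8.636 cmH2O·s/L.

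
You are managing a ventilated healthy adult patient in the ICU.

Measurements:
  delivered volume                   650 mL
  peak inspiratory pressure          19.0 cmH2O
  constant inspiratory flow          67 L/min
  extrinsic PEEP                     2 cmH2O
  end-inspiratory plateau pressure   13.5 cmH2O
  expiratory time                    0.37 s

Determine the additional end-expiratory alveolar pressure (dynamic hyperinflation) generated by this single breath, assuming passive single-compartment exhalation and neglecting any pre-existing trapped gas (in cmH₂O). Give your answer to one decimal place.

Flow: 67 L/min ÷ 60 = 1.1167 L/s.
R = (PIP − Pplat)/V̇ = (19.0 − 13.5) / 1.1167 = 5.5/1.1167 = 4.925 cmH2O·s/L.
C = Vt/(Pplat − PEEP) = 650.0 / (13.5 − 2) = 650.0/11.5 = 56.522 mL/cmH2O.
τ = R × C = 4.925 × 0.05652 L/cmH2O = 0.2784 s.
Fraction remaining = e^(−Te/τ) = e^(−0.37/0.2784) = 0.2647; trapped volume = 650.0 × 0.2647 = 172.06 mL.
Additional alveolar pressure from trapping ≈ V_trapped / C = 172.06 / 56.522 = 3.044 cmH2O.

3.0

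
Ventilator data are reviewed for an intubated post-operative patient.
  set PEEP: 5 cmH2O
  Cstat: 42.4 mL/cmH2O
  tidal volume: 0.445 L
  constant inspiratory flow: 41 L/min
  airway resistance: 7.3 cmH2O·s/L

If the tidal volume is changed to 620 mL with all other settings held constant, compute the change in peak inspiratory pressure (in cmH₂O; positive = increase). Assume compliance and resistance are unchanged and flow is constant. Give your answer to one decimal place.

PIP = Vt/C + R·V̇ + PEEP (constant-flow equation of motion).
Only the elastic term changes: ΔPIP = ΔVt / C = (620 − 445) / 42.4 = 4.127 cmH2O.

4.1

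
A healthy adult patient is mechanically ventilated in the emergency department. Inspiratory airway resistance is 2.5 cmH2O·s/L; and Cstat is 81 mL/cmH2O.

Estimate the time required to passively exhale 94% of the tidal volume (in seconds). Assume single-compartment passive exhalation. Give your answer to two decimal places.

0.57

τ = R × C = 2.5 × 81 mL/cmH2O = 2.5 × 0.081 L/cmH2O = 0.2025 s.
Exhaled fraction f = 1 − e^(−t/τ) → t = −τ·ln(1 − f) = −0.2025·ln(0.06) = 0.5697 s.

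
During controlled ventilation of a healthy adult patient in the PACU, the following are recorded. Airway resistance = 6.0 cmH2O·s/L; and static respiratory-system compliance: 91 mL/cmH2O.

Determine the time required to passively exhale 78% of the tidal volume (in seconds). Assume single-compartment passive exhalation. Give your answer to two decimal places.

τ = R × C = 6.0 × 91 mL/cmH2O = 6.0 × 0.091 L/cmH2O = 0.546 s.
Exhaled fraction f = 1 − e^(−t/τ) → t = −τ·ln(1 − f) = −0.546·ln(0.22) = 0.8267 s.

0.83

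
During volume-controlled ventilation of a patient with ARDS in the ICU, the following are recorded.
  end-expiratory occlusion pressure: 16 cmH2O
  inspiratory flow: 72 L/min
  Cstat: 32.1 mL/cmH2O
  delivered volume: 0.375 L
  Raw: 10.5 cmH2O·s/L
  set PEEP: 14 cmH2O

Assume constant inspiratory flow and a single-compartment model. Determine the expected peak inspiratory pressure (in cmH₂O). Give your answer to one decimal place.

40.3

Flow: 72 L/min ÷ 60 = 1.2 L/s.
Total PEEP = 16 cmH2O (set 14 + intrinsic 2); this is the baseline alveolar pressure.
Equation of motion (constant flow): PIP = Vt/C + R·V̇ + PEEP.
PIP = 375/32.1 + 10.5×1.2 + 16 = 11.682 + 12.6 + 16 = 40.282 cmH2O.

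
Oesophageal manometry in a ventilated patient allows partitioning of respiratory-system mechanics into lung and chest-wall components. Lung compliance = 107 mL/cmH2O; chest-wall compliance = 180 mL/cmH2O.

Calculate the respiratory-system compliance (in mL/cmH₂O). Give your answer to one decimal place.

67.1

Lung and chest wall are elastances in series: 1/Crs = 1/CL + 1/Ccw.
1/Crs = 1/107 + 1/180 = 0.0149.
Crs = 67.114 mL/cmH2O.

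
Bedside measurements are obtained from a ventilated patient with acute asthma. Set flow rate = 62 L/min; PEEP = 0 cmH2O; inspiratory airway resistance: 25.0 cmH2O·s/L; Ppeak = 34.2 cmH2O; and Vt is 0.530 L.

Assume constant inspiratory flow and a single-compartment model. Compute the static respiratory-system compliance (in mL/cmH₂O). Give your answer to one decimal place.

Flow: 62 L/min ÷ 60 = 1.0333 L/s.
Equation of motion (constant flow): PIP = Vt/C + R·V̇ + PEEP.
Vt/C = PIP − R·V̇ − PEEP = 34.2 − 25.0×1.0333 − 0 = 34.2 − 25.833 − 0 = 8.367 cmH2O.
C = Vt / 8.367 = 530 / 8.367 = 63.344 mL/cmH2O.

63.3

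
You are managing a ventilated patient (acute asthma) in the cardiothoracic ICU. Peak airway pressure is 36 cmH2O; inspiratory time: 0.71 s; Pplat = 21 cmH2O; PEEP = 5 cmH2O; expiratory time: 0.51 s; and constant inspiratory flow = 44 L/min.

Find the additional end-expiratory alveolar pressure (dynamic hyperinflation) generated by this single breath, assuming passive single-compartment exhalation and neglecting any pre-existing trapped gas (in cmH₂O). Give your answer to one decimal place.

7.4

Flow: 44 L/min ÷ 60 = 0.7333 L/s.
Vt = flow × Ti = 0.7333 L/s × 0.71 s × 1000 mL/L = 520.64 mL.
R = (PIP − Pplat)/V̇ = (36 − 21) / 0.7333 = 15.0/0.7333 = 20.455 cmH2O·s/L.
C = Vt/(Pplat − PEEP) = 520.64 / (21 − 5) = 520.64/16.0 = 32.54 mL/cmH2O.
τ = R × C = 20.455 × 0.03254 L/cmH2O = 0.6656 s.
Fraction remaining = e^(−Te/τ) = e^(−0.51/0.6656) = 0.4648; trapped volume = 520.64 × 0.4648 = 241.99 mL.
Additional alveolar pressure from trapping ≈ V_trapped / C = 241.99 / 32.54 = 7.437 cmH2O.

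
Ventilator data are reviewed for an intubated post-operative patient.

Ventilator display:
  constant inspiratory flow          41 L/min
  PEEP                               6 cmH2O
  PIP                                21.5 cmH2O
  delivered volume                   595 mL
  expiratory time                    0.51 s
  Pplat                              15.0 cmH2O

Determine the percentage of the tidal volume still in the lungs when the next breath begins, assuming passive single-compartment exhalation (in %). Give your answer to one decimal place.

Flow: 41 L/min ÷ 60 = 0.6833 L/s.
R = (PIP − Pplat)/V̇ = (21.5 − 15.0) / 0.6833 = 6.5/0.6833 = 9.513 cmH2O·s/L.
C = Vt/(Pplat − PEEP) = 595.0 / (15.0 − 6) = 595.0/9.0 = 66.111 mL/cmH2O.
τ = R × C = 9.513 × 0.06611 L/cmH2O = 0.6289 s.
Fraction remaining at end-expiration = e^(−Te/τ) = e^(−0.51/0.6289) = 0.4444 → 44.44%.

44.4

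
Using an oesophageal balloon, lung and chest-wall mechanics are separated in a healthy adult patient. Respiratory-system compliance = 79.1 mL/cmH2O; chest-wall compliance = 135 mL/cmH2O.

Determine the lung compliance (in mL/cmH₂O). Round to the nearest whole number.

1/CL = 1/Crs − 1/Ccw.
1/CL = 1/79.1 − 1/135 = 0.005235.
CL = 191.02 mL/cmH2O.

191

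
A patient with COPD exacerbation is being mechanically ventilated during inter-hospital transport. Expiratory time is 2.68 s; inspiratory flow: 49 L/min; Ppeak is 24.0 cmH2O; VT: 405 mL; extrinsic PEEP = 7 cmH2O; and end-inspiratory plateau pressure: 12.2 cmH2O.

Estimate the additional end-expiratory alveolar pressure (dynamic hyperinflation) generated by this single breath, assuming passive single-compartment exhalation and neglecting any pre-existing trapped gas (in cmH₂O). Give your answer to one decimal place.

0.5

Flow: 49 L/min ÷ 60 = 0.8167 L/s.
R = (PIP − Pplat)/V̇ = (24.0 − 12.2) / 0.8167 = 11.8/0.8167 = 14.448 cmH2O·s/L.
C = Vt/(Pplat − PEEP) = 405.0 / (12.2 − 7) = 405.0/5.2 = 77.885 mL/cmH2O.
τ = R × C = 14.448 × 0.07789 L/cmH2O = 1.125 s.
Fraction remaining = e^(−Te/τ) = e^(−2.68/1.125) = 0.09235; trapped volume = 405.0 × 0.09235 = 37.402 mL.
Additional alveolar pressure from trapping ≈ V_trapped / C = 37.402 / 77.885 = 0.4802 cmH2O.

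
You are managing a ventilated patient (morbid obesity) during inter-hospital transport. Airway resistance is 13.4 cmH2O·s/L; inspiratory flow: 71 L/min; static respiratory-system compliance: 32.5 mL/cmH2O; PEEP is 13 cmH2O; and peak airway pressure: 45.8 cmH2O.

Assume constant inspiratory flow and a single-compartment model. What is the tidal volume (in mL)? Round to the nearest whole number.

Flow: 71 L/min ÷ 60 = 1.1833 L/s.
Equation of motion (constant flow): PIP = Vt/C + R·V̇ + PEEP.
Vt/C = PIP − R·V̇ − PEEP = 45.8 − 15.856 − 13 = 16.944 cmH2O.
Vt = C × 16.944 = 32.5 × 16.944 = 550.68 mL.

551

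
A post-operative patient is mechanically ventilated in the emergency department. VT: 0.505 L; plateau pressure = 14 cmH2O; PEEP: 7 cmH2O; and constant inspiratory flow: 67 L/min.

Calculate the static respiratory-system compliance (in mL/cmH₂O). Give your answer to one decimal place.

72.1

Cstat = Vt / (Pplat − PEEP) = 505 / (14 − 7) = 505 / 7.0 = 72.143 mL/cmH2O.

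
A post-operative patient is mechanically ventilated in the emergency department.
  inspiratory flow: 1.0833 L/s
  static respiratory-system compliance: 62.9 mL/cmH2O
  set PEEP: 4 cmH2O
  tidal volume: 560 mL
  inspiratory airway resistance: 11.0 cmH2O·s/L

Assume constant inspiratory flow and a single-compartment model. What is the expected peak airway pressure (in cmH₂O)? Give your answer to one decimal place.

24.8

Equation of motion (constant flow): PIP = Vt/C + R·V̇ + PEEP.
PIP = 560/62.9 + 11.0×1.0833 + 4 = 8.903 + 11.916 + 4 = 24.819 cmH2O.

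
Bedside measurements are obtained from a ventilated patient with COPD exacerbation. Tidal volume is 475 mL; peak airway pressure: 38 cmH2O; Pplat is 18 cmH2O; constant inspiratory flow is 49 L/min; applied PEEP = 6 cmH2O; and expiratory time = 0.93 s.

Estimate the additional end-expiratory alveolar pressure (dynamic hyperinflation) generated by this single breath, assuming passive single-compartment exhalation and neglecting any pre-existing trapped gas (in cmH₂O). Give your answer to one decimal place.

Flow: 49 L/min ÷ 60 = 0.8167 L/s.
R = (PIP − Pplat)/V̇ = (38 − 18) / 0.8167 = 20.0/0.8167 = 24.489 cmH2O·s/L.
C = Vt/(Pplat − PEEP) = 475.0 / (18 − 6) = 475.0/12.0 = 39.583 mL/cmH2O.
τ = R × C = 24.489 × 0.03958 L/cmH2O = 0.9693 s.
Fraction remaining = e^(−Te/τ) = e^(−0.93/0.9693) = 0.3831; trapped volume = 475.0 × 0.3831 = 181.97 mL.
Additional alveolar pressure from trapping ≈ V_trapped / C = 181.97 / 39.583 = 4.597 cmH2O.

4.6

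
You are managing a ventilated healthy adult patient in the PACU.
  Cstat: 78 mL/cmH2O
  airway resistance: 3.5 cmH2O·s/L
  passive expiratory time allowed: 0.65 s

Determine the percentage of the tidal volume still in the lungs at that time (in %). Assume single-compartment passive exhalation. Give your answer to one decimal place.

τ = R × C = 3.5 × 78 mL/cmH2O = 3.5 × 0.078 L/cmH2O = 0.273 s.
Passive exhalation: V(t)/V₀ = e^(−t/τ) = e^(−0.65/0.273) = 0.09246.
Fraction remaining = 0.09246 → 9.246%.

9.2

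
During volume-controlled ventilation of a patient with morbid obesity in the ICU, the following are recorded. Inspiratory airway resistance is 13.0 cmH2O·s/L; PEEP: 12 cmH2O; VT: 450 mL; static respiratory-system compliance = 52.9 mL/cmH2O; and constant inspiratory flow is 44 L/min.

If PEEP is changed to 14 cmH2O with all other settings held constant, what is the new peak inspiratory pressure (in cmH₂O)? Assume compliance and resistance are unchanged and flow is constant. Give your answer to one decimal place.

32.0

Flow: 44 L/min ÷ 60 = 0.7333 L/s.
PIP = Vt/C + R·V̇ + PEEP (constant-flow equation of motion).
Only the baseline term changes: ΔPIP = ΔPEEP = 14 − 12 = 2.0 cmH2O.
Original PIP = 450/52.9 + 13.0×0.7333 + 12 = 30.04 cmH2O; new PIP = 30.04 + (2.0) = 32.04 cmH2O.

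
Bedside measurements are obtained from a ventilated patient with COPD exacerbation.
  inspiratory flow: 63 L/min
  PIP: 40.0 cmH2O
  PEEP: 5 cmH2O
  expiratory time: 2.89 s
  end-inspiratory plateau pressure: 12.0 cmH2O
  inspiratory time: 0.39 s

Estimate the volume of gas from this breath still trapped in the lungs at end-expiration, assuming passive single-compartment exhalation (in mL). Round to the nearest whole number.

64

Flow: 63 L/min ÷ 60 = 1.05 L/s.
Vt = flow × Ti = 1.05 L/s × 0.39 s × 1000 mL/L = 409.5 mL.
R = (PIP − Pplat)/V̇ = (40.0 − 12.0) / 1.05 = 28.0/1.05 = 26.667 cmH2O·s/L.
C = Vt/(Pplat − PEEP) = 409.5 / (12.0 − 5) = 409.5/7.0 = 58.5 mL/cmH2O.
τ = R × C = 26.667 × 0.0585 L/cmH2O = 1.56 s.
Fraction remaining = e^(−Te/τ) = e^(−2.89/1.56) = 0.1568.
Trapped volume = 409.5 × 0.1568 = 64.21 mL.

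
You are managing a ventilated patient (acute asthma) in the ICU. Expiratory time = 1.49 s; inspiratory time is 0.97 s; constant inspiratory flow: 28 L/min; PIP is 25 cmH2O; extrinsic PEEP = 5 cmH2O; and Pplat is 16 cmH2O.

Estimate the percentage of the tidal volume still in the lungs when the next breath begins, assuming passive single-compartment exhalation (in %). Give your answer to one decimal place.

15.3

Flow: 28 L/min ÷ 60 = 0.4667 L/s.
Vt = flow × Ti = 0.4667 L/s × 0.97 s × 1000 mL/L = 452.7 mL.
R = (PIP − Pplat)/V̇ = (25 − 16) / 0.4667 = 9.0/0.4667 = 19.284 cmH2O·s/L.
C = Vt/(Pplat − PEEP) = 452.7 / (16 − 5) = 452.7/11.0 = 41.155 mL/cmH2O.
τ = R × C = 19.284 × 0.04116 L/cmH2O = 0.7937 s.
Fraction remaining at end-expiration = e^(−Te/τ) = e^(−1.49/0.7937) = 0.153 → 15.3%.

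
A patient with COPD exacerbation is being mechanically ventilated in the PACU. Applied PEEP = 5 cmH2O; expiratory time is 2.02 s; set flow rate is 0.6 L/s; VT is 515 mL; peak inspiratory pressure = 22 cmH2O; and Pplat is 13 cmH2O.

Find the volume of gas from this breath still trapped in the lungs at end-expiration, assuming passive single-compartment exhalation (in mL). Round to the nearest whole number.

R = (PIP − Pplat)/V̇ = (22 − 13) / 0.6 = 9.0/0.6 = 15.0 cmH2O·s/L.
C = Vt/(Pplat − PEEP) = 515.0 / (13 − 5) = 515.0/8.0 = 64.375 mL/cmH2O.
τ = R × C = 15.0 × 0.06438 L/cmH2O = 0.9657 s.
Fraction remaining = e^(−Te/τ) = e^(−2.02/0.9657) = 0.1235.
Trapped volume = 515.0 × 0.1235 = 63.603 mL.

64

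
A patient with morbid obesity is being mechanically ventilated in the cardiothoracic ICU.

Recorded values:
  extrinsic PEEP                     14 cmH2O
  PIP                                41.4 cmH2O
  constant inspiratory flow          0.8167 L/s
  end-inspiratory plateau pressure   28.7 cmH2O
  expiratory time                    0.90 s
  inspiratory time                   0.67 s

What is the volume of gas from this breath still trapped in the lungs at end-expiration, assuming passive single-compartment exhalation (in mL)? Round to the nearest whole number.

116

Vt = flow × Ti = 0.8167 L/s × 0.67 s × 1000 mL/L = 547.19 mL.
R = (PIP − Pplat)/V̇ = (41.4 − 28.7) / 0.8167 = 12.7/0.8167 = 15.55 cmH2O·s/L.
C = Vt/(Pplat − PEEP) = 547.19 / (28.7 − 14) = 547.19/14.7 = 37.224 mL/cmH2O.
τ = R × C = 15.55 × 0.03722 L/cmH2O = 0.5788 s.
Fraction remaining = e^(−Te/τ) = e^(−0.90/0.5788) = 0.2112.
Trapped volume = 547.19 × 0.2112 = 115.57 mL.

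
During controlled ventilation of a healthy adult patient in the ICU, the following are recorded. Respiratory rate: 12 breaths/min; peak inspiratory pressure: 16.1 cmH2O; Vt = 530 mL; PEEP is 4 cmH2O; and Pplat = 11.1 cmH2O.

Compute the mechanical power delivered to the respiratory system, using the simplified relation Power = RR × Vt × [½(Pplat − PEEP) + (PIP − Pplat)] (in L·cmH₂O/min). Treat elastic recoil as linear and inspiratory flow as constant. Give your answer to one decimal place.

54.4

Per-breath work = Vt × [½(Pplat−PEEP) + (PIP−Pplat)] = 0.530 × [0.5×7.1 + 5.0] = 0.530 × 8.55 = 4.532 L·cmH2O.
Power = 12 × 4.532 = 54.384 L·cmH2O/min.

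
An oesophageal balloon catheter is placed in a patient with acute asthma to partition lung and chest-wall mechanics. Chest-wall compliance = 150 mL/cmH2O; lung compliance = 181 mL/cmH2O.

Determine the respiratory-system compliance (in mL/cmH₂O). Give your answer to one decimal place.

82.0

Lung and chest wall are elastances in series: 1/Crs = 1/CL + 1/Ccw.
1/Crs = 1/181 + 1/150 = 0.01219.
Crs = 82.034 mL/cmH2O.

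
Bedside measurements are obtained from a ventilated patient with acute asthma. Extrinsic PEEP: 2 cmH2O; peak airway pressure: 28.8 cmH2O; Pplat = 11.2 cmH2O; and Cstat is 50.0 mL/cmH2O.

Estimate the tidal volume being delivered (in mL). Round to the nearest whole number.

Vt = Cstat × (Pplat − PEEP) = 50.0 × (11.2 − 2) = 50.0 × 9.2 = 460.0 mL.

460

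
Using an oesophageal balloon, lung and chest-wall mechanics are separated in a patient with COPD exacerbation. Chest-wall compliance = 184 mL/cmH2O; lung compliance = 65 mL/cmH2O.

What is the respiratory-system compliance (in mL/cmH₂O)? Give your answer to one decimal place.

48.0

Lung and chest wall are elastances in series: 1/Crs = 1/CL + 1/Ccw.
1/Crs = 1/65 + 1/184 = 0.02082.
Crs = 48.031 mL/cmH2O.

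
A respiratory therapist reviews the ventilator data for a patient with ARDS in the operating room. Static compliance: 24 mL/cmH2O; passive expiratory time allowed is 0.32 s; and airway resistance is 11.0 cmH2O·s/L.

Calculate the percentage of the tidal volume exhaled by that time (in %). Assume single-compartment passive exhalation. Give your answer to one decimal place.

τ = R × C = 11.0 × 24 mL/cmH2O = 11.0 × 0.024 L/cmH2O = 0.264 s.
Passive exhalation: V(t)/V₀ = e^(−t/τ) = e^(−0.32/0.264) = 0.2976.
Fraction exhaled = 1 − 0.2976 = 0.7024 → 70.24%.

70.2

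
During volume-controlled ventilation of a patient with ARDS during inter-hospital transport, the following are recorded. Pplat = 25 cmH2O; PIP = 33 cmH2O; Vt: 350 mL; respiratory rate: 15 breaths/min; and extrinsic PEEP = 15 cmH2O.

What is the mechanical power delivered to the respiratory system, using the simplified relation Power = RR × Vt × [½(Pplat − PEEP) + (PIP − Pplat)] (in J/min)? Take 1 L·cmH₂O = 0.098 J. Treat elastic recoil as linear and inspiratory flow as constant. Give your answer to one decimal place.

Per-breath work = Vt × [½(Pplat−PEEP) + (PIP−Pplat)] = 0.350 × [0.5×10.0 + 8.0] = 0.350 × 13.0 = 4.55 L·cmH2O.
Power = 15 × 4.55 = 68.25 L·cmH2O/min.
× 0.098 J/(L·cmH2O) → 6.689 J/min.

6.7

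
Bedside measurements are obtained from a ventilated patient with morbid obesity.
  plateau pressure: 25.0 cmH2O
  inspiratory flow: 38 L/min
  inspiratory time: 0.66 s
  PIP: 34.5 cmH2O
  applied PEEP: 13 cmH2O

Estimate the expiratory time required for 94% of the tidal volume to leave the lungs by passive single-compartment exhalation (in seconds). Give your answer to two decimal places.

1.47

Flow: 38 L/min ÷ 60 = 0.6333 L/s.
Vt = flow × Ti = 0.6333 L/s × 0.66 s × 1000 mL/L = 417.98 mL.
R = (PIP − Pplat)/V̇ = (34.5 − 25.0) / 0.6333 = 9.5/0.6333 = 15.001 cmH2O·s/L.
C = Vt/(Pplat − PEEP) = 417.98 / (25.0 − 13) = 417.98/12.0 = 34.832 mL/cmH2O.
τ = R × C = 15.001 × 0.03483 L/cmH2O = 0.5225 s.
t = −τ·ln(1 − 0.94) = −0.5225·ln(0.06) = 1.47 s.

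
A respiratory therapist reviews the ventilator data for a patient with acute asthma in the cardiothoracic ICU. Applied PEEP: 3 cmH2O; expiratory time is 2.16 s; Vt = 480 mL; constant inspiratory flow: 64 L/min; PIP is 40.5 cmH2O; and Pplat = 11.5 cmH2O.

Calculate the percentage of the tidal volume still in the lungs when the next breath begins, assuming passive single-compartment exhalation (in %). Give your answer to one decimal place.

24.5

Flow: 64 L/min ÷ 60 = 1.0667 L/s.
R = (PIP − Pplat)/V̇ = (40.5 − 11.5) / 1.0667 = 29.0/1.0667 = 27.187 cmH2O·s/L.
C = Vt/(Pplat − PEEP) = 480.0 / (11.5 − 3) = 480.0/8.5 = 56.471 mL/cmH2O.
τ = R × C = 27.187 × 0.05647 L/cmH2O = 1.535 s.
Fraction remaining at end-expiration = e^(−Te/τ) = e^(−2.16/1.535) = 0.2448 → 24.48%.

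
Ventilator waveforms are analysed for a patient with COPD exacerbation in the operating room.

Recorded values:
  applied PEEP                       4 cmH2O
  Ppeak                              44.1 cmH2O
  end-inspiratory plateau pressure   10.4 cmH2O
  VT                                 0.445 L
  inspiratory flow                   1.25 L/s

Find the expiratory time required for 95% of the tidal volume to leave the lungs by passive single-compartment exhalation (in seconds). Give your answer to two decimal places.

R = (PIP − Pplat)/V̇ = (44.1 − 10.4) / 1.25 = 33.7/1.25 = 26.96 cmH2O·s/L.
C = Vt/(Pplat − PEEP) = 445.0 / (10.4 − 4) = 445.0/6.4 = 69.531 mL/cmH2O.
τ = R × C = 26.96 × 0.06953 L/cmH2O = 1.875 s.
t = −τ·ln(1 − 0.95) = −1.875·ln(0.05) = 5.617 s.

5.62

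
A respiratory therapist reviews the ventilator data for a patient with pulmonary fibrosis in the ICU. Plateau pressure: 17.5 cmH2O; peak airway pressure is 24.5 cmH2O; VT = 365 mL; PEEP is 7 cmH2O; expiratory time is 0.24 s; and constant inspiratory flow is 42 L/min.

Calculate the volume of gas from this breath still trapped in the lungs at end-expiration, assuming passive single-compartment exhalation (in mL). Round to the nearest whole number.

Flow: 42 L/min ÷ 60 = 0.7 L/s.
R = (PIP − Pplat)/V̇ = (24.5 − 17.5) / 0.7 = 7.0/0.7 = 10.0 cmH2O·s/L.
C = Vt/(Pplat − PEEP) = 365.0 / (17.5 − 7) = 365.0/10.5 = 34.762 mL/cmH2O.
τ = R × C = 10.0 × 0.03476 L/cmH2O = 0.3476 s.
Fraction remaining = e^(−Te/τ) = e^(−0.24/0.3476) = 0.5014.
Trapped volume = 365.0 × 0.5014 = 183.01 mL.

183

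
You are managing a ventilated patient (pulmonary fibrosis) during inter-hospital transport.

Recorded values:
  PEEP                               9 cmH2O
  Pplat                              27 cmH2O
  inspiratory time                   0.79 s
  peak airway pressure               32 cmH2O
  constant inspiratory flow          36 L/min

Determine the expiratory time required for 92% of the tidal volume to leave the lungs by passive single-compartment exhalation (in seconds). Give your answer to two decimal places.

0.55

Flow: 36 L/min ÷ 60 = 0.6 L/s.
Vt = flow × Ti = 0.6 L/s × 0.79 s × 1000 mL/L = 474.0 mL.
R = (PIP − Pplat)/V̇ = (32 − 27) / 0.6 = 5.0/0.6 = 8.333 cmH2O·s/L.
C = Vt/(Pplat − PEEP) = 474.0 / (27 − 9) = 474.0/18.0 = 26.333 mL/cmH2O.
τ = R × C = 8.333 × 0.02633 L/cmH2O = 0.2194 s.
t = −τ·ln(1 − 0.92) = −0.2194·ln(0.08) = 0.5541 s.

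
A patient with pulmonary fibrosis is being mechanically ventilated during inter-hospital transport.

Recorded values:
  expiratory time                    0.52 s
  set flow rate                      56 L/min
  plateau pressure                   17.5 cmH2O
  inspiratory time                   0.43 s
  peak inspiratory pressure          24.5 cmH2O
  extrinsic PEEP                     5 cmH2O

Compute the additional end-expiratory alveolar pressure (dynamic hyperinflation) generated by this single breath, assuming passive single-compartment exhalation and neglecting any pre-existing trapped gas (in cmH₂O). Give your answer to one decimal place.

1.4

Flow: 56 L/min ÷ 60 = 0.9333 L/s.
Vt = flow × Ti = 0.9333 L/s × 0.43 s × 1000 mL/L = 401.32 mL.
R = (PIP − Pplat)/V̇ = (24.5 − 17.5) / 0.9333 = 7.0/0.9333 = 7.5 cmH2O·s/L.
C = Vt/(Pplat − PEEP) = 401.32 / (17.5 − 5) = 401.32/12.5 = 32.106 mL/cmH2O.
τ = R × C = 7.5 × 0.03211 L/cmH2O = 0.2408 s.
Fraction remaining = e^(−Te/τ) = e^(−0.52/0.2408) = 0.1154; trapped volume = 401.32 × 0.1154 = 46.312 mL.
Additional alveolar pressure from trapping ≈ V_trapped / C = 46.312 / 32.106 = 1.442 cmH2O.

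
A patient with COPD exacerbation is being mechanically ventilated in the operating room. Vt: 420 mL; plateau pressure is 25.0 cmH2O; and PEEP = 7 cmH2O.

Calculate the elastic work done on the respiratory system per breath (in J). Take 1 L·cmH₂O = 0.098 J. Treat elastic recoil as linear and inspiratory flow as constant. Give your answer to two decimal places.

Elastic work ≈ ½ × (Pplat − PEEP) × Vt = 0.5 × (25.0 − 7) × 0.420 L = 0.5 × 18.0 × 0.420 = 3.78 L·cmH2O.
× 0.098 J/(L·cmH2O) → 0.3704 J.

0.37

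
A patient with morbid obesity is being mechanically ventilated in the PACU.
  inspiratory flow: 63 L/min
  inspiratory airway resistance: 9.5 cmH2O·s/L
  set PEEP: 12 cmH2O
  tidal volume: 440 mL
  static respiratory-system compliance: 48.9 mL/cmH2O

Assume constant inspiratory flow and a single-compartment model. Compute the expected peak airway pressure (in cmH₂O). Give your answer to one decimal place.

Flow: 63 L/min ÷ 60 = 1.05 L/s.
Equation of motion (constant flow): PIP = Vt/C + R·V̇ + PEEP.
PIP = 440/48.9 + 9.5×1.05 + 12 = 8.998 + 9.975 + 12 = 30.973 cmH2O.

31.0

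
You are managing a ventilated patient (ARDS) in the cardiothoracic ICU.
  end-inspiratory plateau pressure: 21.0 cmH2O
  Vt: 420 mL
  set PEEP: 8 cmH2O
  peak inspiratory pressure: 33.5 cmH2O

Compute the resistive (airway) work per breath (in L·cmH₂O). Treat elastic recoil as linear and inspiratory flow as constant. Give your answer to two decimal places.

With constant inspiratory flow the resistive pressure is constant at PIP − Pplat = 33.5 − 21.0 = 12.5 cmH2O, so resistive work = 12.5 × 0.420 = 5.25 L·cmH2O.

5.25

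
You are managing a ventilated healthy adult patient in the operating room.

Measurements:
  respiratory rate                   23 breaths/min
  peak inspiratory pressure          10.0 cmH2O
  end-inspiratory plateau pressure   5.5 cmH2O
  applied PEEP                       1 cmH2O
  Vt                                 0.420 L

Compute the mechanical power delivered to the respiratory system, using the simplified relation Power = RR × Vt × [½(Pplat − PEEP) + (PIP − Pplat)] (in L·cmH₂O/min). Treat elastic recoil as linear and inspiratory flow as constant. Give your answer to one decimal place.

Per-breath work = Vt × [½(Pplat−PEEP) + (PIP−Pplat)] = 0.420 × [0.5×4.5 + 4.5] = 0.420 × 6.75 = 2.835 L·cmH2O.
Power = 23 × 2.835 = 65.205 L·cmH2O/min.

65.2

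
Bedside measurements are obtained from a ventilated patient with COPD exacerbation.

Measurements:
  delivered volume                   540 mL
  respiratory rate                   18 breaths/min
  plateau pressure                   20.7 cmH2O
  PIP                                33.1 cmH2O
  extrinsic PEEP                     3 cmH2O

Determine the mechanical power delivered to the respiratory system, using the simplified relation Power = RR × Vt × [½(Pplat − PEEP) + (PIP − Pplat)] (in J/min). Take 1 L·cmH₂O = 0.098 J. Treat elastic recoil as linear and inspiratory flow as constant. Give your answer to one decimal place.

Per-breath work = Vt × [½(Pplat−PEEP) + (PIP−Pplat)] = 0.540 × [0.5×17.7 + 12.4] = 0.540 × 21.25 = 11.475 L·cmH2O.
Power = 18 × 11.475 = 206.55 L·cmH2O/min.
× 0.098 J/(L·cmH2O) → 20.242 J/min.

20.2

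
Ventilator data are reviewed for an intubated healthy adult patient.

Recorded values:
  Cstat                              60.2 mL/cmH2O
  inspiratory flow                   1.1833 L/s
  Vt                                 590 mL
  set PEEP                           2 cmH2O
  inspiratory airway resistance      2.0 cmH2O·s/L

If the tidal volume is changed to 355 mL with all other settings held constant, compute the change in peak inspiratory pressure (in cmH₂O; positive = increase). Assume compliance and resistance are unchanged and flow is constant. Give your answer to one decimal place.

-3.9

PIP = Vt/C + R·V̇ + PEEP (constant-flow equation of motion).
Only the elastic term changes: ΔPIP = ΔVt / C = (355 − 590) / 60.2 = -3.904 cmH2O.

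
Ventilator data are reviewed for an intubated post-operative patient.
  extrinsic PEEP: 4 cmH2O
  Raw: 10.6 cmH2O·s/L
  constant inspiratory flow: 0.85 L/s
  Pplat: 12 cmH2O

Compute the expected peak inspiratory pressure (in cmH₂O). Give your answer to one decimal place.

21.0

PIP = Pplat + Raw × flow = 12 + 10.6 × 0.85 = 12 + 9.01 = 21.01 cmH2O.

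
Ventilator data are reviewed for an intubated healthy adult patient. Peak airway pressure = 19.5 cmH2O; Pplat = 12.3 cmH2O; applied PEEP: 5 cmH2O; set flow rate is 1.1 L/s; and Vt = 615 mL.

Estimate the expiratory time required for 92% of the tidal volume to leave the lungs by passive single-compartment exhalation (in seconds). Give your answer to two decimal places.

R = (PIP − Pplat)/V̇ = (19.5 − 12.3) / 1.1 = 7.2/1.1 = 6.545 cmH2O·s/L.
C = Vt/(Pplat − PEEP) = 615.0 / (12.3 − 5) = 615.0/7.3 = 84.247 mL/cmH2O.
τ = R × C = 6.545 × 0.08425 L/cmH2O = 0.5514 s.
t = −τ·ln(1 − 0.92) = −0.5514·ln(0.08) = 1.393 s.

1.39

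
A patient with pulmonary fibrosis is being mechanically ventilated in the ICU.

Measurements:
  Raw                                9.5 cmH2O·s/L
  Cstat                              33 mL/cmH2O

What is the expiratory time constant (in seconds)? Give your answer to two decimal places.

τ = R × C = 9.5 × 33 mL/cmH2O = 9.5 × 0.033 L/cmH2O = 0.3135 s.

0.31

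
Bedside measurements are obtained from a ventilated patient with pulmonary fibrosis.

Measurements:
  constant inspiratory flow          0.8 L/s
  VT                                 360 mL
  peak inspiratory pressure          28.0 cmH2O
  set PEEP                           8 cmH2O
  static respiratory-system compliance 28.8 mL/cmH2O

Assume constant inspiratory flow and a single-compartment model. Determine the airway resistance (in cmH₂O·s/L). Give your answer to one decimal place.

Equation of motion (constant flow): PIP = Vt/C + R·V̇ + PEEP.
R·V̇ = PIP − Vt/C − PEEP = 28.0 − 360/28.8 − 8 = 28.0 − 12.5 − 8 = 7.5 cmH2O.
R = 7.5 / 0.8 = 9.375 cmH2O·s/L.

9.4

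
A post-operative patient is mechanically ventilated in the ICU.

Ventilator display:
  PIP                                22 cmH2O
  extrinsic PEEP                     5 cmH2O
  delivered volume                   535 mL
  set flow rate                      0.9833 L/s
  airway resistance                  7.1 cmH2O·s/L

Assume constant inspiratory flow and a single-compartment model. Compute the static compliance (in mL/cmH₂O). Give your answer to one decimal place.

Equation of motion (constant flow): PIP = Vt/C + R·V̇ + PEEP.
Vt/C = PIP − R·V̇ − PEEP = 22 − 7.1×0.9833 − 5 = 22 − 6.981 − 5 = 10.019 cmH2O.
C = Vt / 10.019 = 535 / 10.019 = 53.399 mL/cmH2O.

53.4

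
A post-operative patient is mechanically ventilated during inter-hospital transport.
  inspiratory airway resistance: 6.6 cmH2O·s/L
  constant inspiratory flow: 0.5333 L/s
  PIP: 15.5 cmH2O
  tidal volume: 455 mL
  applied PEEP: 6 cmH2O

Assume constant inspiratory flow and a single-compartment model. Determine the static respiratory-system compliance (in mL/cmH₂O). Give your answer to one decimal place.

Equation of motion (constant flow): PIP = Vt/C + R·V̇ + PEEP.
Vt/C = PIP − R·V̇ − PEEP = 15.5 − 6.6×0.5333 − 6 = 15.5 − 3.52 − 6 = 5.98 cmH2O.
C = Vt / 5.98 = 455 / 5.98 = 76.087 mL/cmH2O.

76.1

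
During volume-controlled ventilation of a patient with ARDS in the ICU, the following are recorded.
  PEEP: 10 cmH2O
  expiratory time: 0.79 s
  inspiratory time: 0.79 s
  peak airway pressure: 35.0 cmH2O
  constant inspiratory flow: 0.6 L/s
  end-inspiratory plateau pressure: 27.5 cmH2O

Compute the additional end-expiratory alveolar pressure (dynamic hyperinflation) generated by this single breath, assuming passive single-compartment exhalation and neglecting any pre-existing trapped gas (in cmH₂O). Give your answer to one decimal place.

Vt = flow × Ti = 0.6 L/s × 0.79 s × 1000 mL/L = 474.0 mL.
R = (PIP − Pplat)/V̇ = (35.0 − 27.5) / 0.6 = 7.5/0.6 = 12.5 cmH2O·s/L.
C = Vt/(Pplat − PEEP) = 474.0 / (27.5 − 10) = 474.0/17.5 = 27.086 mL/cmH2O.
τ = R × C = 12.5 × 0.02709 L/cmH2O = 0.3386 s.
Fraction remaining = e^(−Te/τ) = e^(−0.79/0.3386) = 0.09699; trapped volume = 474.0 × 0.09699 = 45.973 mL.
Additional alveolar pressure from trapping ≈ V_trapped / C = 45.973 / 27.086 = 1.697 cmH2O.

1.7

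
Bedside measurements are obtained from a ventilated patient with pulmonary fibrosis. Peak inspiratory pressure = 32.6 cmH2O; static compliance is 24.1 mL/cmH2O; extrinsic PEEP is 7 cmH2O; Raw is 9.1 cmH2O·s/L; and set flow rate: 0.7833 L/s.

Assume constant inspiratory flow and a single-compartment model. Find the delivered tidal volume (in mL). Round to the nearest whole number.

445

Equation of motion (constant flow): PIP = Vt/C + R·V̇ + PEEP.
Vt/C = PIP − R·V̇ − PEEP = 32.6 − 7.128 − 7 = 18.472 cmH2O.
Vt = C × 18.472 = 24.1 × 18.472 = 445.18 mL.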